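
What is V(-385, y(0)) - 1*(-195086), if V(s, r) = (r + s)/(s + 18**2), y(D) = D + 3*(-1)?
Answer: 11900634/61 ≈ 1.9509e+5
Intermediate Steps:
y(D) = -3 + D (y(D) = D - 3 = -3 + D)
V(s, r) = (r + s)/(324 + s) (V(s, r) = (r + s)/(s + 324) = (r + s)/(324 + s))
V(-385, y(0)) - 1*(-195086) = ((-3 + 0) - 385)/(324 - 385) - 1*(-195086) = (-3 - 385)/(-61) + 195086 = -1/61*(-388) + 195086 = 388/61 + 195086 = 11900634/61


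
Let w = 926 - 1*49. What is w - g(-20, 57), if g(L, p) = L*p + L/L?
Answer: 2016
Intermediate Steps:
g(L, p) = 1 + L*p (g(L, p) = L*p + 1 = 1 + L*p)
w = 877 (w = 926 - 49 = 877)
w - g(-20, 57) = 877 - (1 - 20*57) = 877 - (1 - 1140) = 877 - 1*(-1139) = 877 + 1139 = 2016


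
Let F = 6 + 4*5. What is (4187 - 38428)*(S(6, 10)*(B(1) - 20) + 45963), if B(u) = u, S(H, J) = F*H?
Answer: -1472328759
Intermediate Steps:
F = 26 (F = 6 + 20 = 26)
S(H, J) = 26*H
(4187 - 38428)*(S(6, 10)*(B(1) - 20) + 45963) = (4187 - 38428)*((26*6)*(1 - 20) + 45963) = -34241*(156*(-19) + 45963) = -34241*(-2964 + 45963) = -34241*42999 = -1472328759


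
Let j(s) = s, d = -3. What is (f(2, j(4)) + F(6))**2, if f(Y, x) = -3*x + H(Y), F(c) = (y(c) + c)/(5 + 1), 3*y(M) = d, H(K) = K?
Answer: 3025/36 ≈ 84.028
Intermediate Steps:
y(M) = -1 (y(M) = (1/3)*(-3) = -1)
F(c) = -1/6 + c/6 (F(c) = (-1 + c)/(5 + 1) = (-1 + c)/6 = (-1 + c)*(1/6) = -1/6 + c/6)
f(Y, x) = Y - 3*x (f(Y, x) = -3*x + Y = Y - 3*x)
(f(2, j(4)) + F(6))**2 = ((2 - 3*4) + (-1/6 + (1/6)*6))**2 = ((2 - 12) + (-1/6 + 1))**2 = (-10 + 5/6)**2 = (-55/6)**2 = 3025/36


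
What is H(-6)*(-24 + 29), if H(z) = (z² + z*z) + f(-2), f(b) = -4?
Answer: 340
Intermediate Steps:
H(z) = -4 + 2*z² (H(z) = (z² + z*z) - 4 = (z² + z²) - 4 = 2*z² - 4 = -4 + 2*z²)
H(-6)*(-24 + 29) = (-4 + 2*(-6)²)*(-24 + 29) = (-4 + 2*36)*5 = (-4 + 72)*5 = 68*5 = 340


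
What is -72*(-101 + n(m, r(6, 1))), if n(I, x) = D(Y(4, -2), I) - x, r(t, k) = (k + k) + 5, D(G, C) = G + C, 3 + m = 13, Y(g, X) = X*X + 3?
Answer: 6552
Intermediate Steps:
Y(g, X) = 3 + X² (Y(g, X) = X² + 3 = 3 + X²)
m = 10 (m = -3 + 13 = 10)
D(G, C) = C + G
r(t, k) = 5 + 2*k (r(t, k) = 2*k + 5 = 5 + 2*k)
n(I, x) = 7 + I - x (n(I, x) = (I + (3 + (-2)²)) - x = (I + (3 + 4)) - x = (I + 7) - x = (7 + I) - x = 7 + I - x)
-72*(-101 + n(m, r(6, 1))) = -72*(-101 + (7 + 10 - (5 + 2*1))) = -72*(-101 + (7 + 10 - (5 + 2))) = -72*(-101 + (7 + 10 - 1*7)) = -72*(-101 + (7 + 10 - 7)) = -72*(-101 + 10) = -72*(-91) = 6552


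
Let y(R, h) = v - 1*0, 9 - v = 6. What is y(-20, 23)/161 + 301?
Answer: 48464/161 ≈ 301.02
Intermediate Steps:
v = 3 (v = 9 - 1*6 = 9 - 6 = 3)
y(R, h) = 3 (y(R, h) = 3 - 1*0 = 3 + 0 = 3)
y(-20, 23)/161 + 301 = 3/161 + 301 = 48464/161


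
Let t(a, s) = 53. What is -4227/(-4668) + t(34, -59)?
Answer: 83877/1556 ≈ 53.906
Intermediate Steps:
-4227/(-4668) + t(34, -59) = -4227/(-4668) + 53 = -4227*(-1/4668) + 53 = 1409/1556 + 53 = 83877/1556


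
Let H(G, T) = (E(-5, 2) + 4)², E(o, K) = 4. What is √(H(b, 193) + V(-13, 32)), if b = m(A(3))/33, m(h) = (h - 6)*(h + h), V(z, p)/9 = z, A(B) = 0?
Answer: I*√53 ≈ 7.2801*I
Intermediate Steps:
V(z, p) = 9*z
m(h) = 2*h*(-6 + h) (m(h) = (-6 + h)*(2*h) = 2*h*(-6 + h))
b = 0 (b = (2*0*(-6 + 0))/33 = (2*0*(-6))*(1/33) = 0*(1/33) = 0)
H(G, T) = 64 (H(G, T) = (4 + 4)² = 8² = 64)
√(H(b, 193) + V(-13, 32)) = √(64 + 9*(-13)) = √(64 - 117) = √(-53) = I*√53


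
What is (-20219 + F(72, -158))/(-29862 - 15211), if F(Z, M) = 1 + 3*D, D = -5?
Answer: 20233/45073 ≈ 0.44889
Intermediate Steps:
F(Z, M) = -14 (F(Z, M) = 1 + 3*(-5) = 1 - 15 = -14)
(-20219 + F(72, -158))/(-29862 - 15211) = (-20219 - 14)/(-29862 - 15211) = -20233/(-45073) = -20233*(-1/45073) = 20233/45073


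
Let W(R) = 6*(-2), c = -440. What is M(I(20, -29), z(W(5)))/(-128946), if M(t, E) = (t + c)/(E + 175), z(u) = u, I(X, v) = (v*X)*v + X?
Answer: -8200/10509099 ≈ -0.00078028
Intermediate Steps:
I(X, v) = X + X*v² (I(X, v) = (X*v)*v + X = X*v² + X = X + X*v²)
W(R) = -12
M(t, E) = (-440 + t)/(175 + E) (M(t, E) = (t - 440)/(E + 175) = (-440 + t)/(175 + E))
M(I(20, -29), z(W(5)))/(-128946) = ((-440 + 20*(1 + (-29)²))/(175 - 12))/(-128946) = ((-440 + 20*(1 + 841))/163)*(-1/128946) = ((-440 + 20*842)/163)*(-1/128946) = ((-440 + 16840)/163)*(-1/128946) = ((1/163)*16400)*(-1/128946) = (16400/163)*(-1/128946) = -8200/10509099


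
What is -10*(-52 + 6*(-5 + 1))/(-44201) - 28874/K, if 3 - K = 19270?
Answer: 1261616754/851620667 ≈ 1.4814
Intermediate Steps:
K = -19267 (K = 3 - 1*19270 = 3 - 19270 = -19267)
-10*(-52 + 6*(-5 + 1))/(-44201) - 28874/K = -10*(-52 + 6*(-5 + 1))/(-44201) - 28874/(-19267) = -10*(-52 + 6*(-4))*(-1/44201) - 28874*(-1/19267) = -10*(-52 - 24)*(-1/44201) + 28874/19267 = -10*(-76)*(-1/44201) + 28874/19267 = 760*(-1/44201) + 28874/19267 = -760/44201 + 28874/19267 = 1261616754/851620667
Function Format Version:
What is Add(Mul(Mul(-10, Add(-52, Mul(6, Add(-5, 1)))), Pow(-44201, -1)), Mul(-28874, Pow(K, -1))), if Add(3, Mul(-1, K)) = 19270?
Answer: Rational(1261616754, 851620667) ≈ 1.4814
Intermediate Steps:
K = -19267 (K = Add(3, Mul(-1, 19270)) = Add(3, -19270) = -19267)
Add(Mul(Mul(-10, Add(-52, Mul(6, Add(-5, 1)))), Pow(-44201, -1)), Mul(-28874, Pow(K, -1))) = Add(Mul(Mul(-10, Add(-52, Mul(6, Add(-5, 1)))), Pow(-44201, -1)), Mul(-28874, Pow(-19267, -1))) = Add(Mul(Mul(-10, Add(-52, Mul(6, -4))), Rational(-1, 44201)), Mul(-28874, Rational(-1, 19267))) = Add(Mul(Mul(-10, Add(-52, -24)), Rational(-1, 44201)), Rational(28874, 19267)) = Add(Mul(Mul(-10, -76), Rational(-1, 44201)), Rational(28874, 19267)) = Add(Mul(760, Rational(-1, 44201)), Rational(28874, 19267)) = Add(Rational(-760, 44201), Rational(28874, 19267)) = Rational(1261616754, 851620667)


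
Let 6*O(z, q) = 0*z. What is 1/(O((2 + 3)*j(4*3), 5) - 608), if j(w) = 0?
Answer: -1/608 ≈ -0.0016447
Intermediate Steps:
O(z, q) = 0 (O(z, q) = (0*z)/6 = (1/6)*0 = 0)
1/(O((2 + 3)*j(4*3), 5) - 608) = 1/(0 - 608) = 1/(-608) = -1/608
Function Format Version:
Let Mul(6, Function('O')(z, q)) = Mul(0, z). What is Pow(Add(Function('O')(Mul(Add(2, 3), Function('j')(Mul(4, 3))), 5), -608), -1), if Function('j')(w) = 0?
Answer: Rational(-1, 608) ≈ -0.0016447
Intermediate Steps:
Function('O')(z, q) = 0 (Function('O')(z, q) = Mul(Rational(1, 6), Mul(0, z)) = Mul(Rational(1, 6), 0) = 0)
Pow(Add(Function('O')(Mul(Add(2, 3), Function('j')(Mul(4, 3))), 5), -608), -1) = Pow(Add(0, -608), -1) = Pow(-608, -1) = Rational(-1, 608)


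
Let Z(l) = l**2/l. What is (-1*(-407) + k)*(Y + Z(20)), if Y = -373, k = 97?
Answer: -177912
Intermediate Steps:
Z(l) = l
(-1*(-407) + k)*(Y + Z(20)) = (-1*(-407) + 97)*(-373 + 20) = (407 + 97)*(-353) = 504*(-353) = -177912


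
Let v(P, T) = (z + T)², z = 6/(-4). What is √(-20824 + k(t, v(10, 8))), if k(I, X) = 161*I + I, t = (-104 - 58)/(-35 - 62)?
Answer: 2*I*√48346837/97 ≈ 143.36*I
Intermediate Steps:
z = -3/2 (z = 6*(-¼) = -3/2 ≈ -1.5000)
t = 162/97 (t = -162/(-97) = -162*(-1/97) = 162/97 ≈ 1.6701)
v(P, T) = (-3/2 + T)²
k(I, X) = 162*I
√(-20824 + k(t, v(10, 8))) = √(-20824 + 162*(162/97)) = √(-20824 + 26244/97) = √(-1993684/97) = 2*I*√48346837/97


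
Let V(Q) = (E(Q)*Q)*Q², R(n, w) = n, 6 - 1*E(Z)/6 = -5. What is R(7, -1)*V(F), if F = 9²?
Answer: 245525742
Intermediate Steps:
E(Z) = 66 (E(Z) = 36 - 6*(-5) = 36 + 30 = 66)
F = 81
V(Q) = 66*Q³ (V(Q) = (66*Q)*Q² = 66*Q³)
R(7, -1)*V(F) = 7*(66*81³) = 7*(66*531441) = 7*35075106 = 245525742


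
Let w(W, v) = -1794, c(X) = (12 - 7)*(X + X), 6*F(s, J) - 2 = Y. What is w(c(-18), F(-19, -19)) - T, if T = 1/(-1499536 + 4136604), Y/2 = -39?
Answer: -4730899993/2637068 ≈ -1794.0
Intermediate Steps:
Y = -78 (Y = 2*(-39) = -78)
F(s, J) = -38/3 (F(s, J) = 1/3 + (1/6)*(-78) = 1/3 - 13 = -38/3)
c(X) = 10*X (c(X) = 5*(2*X) = 10*X)
T = 1/2637068 ≈ 3.7921e-7
w(c(-18), F(-19, -19)) - T = -1794 - 1*1/2637068 = -1794 - 1/2637068 = -4730899993/2637068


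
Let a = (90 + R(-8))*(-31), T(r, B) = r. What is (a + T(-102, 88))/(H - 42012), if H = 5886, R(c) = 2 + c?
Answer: 451/6021 ≈ 0.074904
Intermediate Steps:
a = -2604 (a = (90 + (2 - 8))*(-31) = (90 - 6)*(-31) = 84*(-31) = -2604)
(a + T(-102, 88))/(H - 42012) = (-2604 - 102)/(5886 - 42012) = -2706/(-36126) = -2706*(-1/36126) = 451/6021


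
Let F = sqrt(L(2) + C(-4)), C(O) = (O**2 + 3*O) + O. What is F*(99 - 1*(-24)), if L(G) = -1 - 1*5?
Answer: 123*I*sqrt(6) ≈ 301.29*I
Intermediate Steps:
C(O) = O**2 + 4*O
L(G) = -6 (L(G) = -1 - 5 = -6)
F = I*sqrt(6) (F = sqrt(-6 - 4*(4 - 4)) = sqrt(-6 - 4*0) = sqrt(-6 + 0) = sqrt(-6) = I*sqrt(6) ≈ 2.4495*I)
F*(99 - 1*(-24)) = (I*sqrt(6))*(99 - 1*(-24)) = (I*sqrt(6))*(99 + 24) = (I*sqrt(6))*123 = 123*I*sqrt(6)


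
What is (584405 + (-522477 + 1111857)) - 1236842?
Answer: -63057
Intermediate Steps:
(584405 + (-522477 + 1111857)) - 1236842 = (584405 + 589380) - 1236842 = 1173785 - 1236842 = -63057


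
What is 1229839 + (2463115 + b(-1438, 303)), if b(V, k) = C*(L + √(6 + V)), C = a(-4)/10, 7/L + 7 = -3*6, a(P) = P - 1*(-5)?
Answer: 923238493/250 + I*√358/5 ≈ 3.693e+6 + 3.7842*I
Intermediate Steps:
a(P) = 5 + P (a(P) = P + 5 = 5 + P)
L = -7/25 (L = 7/(-7 - 3*6) = 7/(-7 - 18) = 7/(-25) = 7*(-1/25) = -7/25 ≈ -0.28000)
C = ⅒ (C = (5 - 4)/10 = 1*(⅒) = ⅒ ≈ 0.10000)
b(V, k) = -7/250 + √(6 + V)/10 (b(V, k) = (-7/25 + √(6 + V))/10 = -7/250 + √(6 + V)/10)
1229839 + (2463115 + b(-1438, 303)) = 1229839 + (2463115 + (-7/250 + √(6 - 1438)/10)) = 1229839 + (2463115 + (-7/250 + √(-1432)/10)) = 1229839 + (2463115 + (-7/250 + (2*I*√358)/10)) = 1229839 + (2463115 + (-7/250 + I*√358/5)) = 1229839 + (615778743/250 + I*√358/5) = 923238493/250 + I*√358/5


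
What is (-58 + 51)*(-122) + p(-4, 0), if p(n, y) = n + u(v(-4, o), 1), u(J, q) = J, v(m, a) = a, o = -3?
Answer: 847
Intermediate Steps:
p(n, y) = -3 + n (p(n, y) = n - 3 = -3 + n)
(-58 + 51)*(-122) + p(-4, 0) = (-58 + 51)*(-122) + (-3 - 4) = -7*(-122) - 7 = 854 - 7 = 847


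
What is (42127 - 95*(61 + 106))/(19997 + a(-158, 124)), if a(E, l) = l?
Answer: 8754/6707 ≈ 1.3052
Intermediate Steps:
(42127 - 95*(61 + 106))/(19997 + a(-158, 124)) = (42127 - 95*(61 + 106))/(19997 + 124) = (42127 - 95*167)/20121 = (42127 - 15865)*(1/20121) = 26262*(1/20121) = 8754/6707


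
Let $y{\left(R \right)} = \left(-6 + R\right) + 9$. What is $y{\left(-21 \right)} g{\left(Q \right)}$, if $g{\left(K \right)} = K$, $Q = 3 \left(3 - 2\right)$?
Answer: $-54$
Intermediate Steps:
$Q = 3$ ($Q = 3 \left(3 - 2\right) = 3 \cdot 1 = 3$)
$y{\left(R \right)} = 3 + R$
$y{\left(-21 \right)} g{\left(Q \right)} = \left(3 - 21\right) 3 = \left(-18\right) 3 = -54$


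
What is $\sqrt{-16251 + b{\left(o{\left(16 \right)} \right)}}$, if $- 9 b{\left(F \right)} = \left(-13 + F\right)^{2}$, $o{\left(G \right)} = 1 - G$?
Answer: $\frac{i \sqrt{147043}}{3} \approx 127.82 i$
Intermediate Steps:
$b{\left(F \right)} = - \frac{\left(-13 + F\right)^{2}}{9}$
$\sqrt{-16251 + b{\left(o{\left(16 \right)} \right)}} = \sqrt{-16251 - \frac{\left(-13 + \left(1 - 16\right)\right)^{2}}{9}} = \sqrt{-16251 - \frac{\left(-13 - 15\right)^{2}}{9}} = \sqrt{-16251 - \frac{\left(-28\right)^{2}}{9}} = \sqrt{-16251 - \frac{784}{9}} = \sqrt{- \frac{147043}{9}} = \frac{i \sqrt{147043}}{3}$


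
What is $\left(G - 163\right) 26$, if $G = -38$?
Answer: $-5226$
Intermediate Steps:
$\left(G - 163\right) 26 = \left(-38 - 163\right) 26 = \left(-201\right) 26 = -5226$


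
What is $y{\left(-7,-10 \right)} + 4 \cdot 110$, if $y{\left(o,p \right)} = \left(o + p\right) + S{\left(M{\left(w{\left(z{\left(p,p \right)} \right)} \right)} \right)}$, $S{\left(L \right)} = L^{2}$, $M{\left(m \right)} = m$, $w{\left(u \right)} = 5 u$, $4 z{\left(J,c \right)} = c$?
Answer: $\frac{2317}{4} \approx 579.25$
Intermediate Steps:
$z{\left(J,c \right)} = \frac{c}{4}$
$y{\left(o,p \right)} = o + p + \frac{25 p^{2}}{16}$ ($y{\left(o,p \right)} = \left(o + p\right) + \left(5 \frac{p}{4}\right)^{2} = \left(o + p\right) + \left(\frac{5 p}{4}\right)^{2} = \left(o + p\right) + \frac{25 p^{2}}{16} = o + p + \frac{25 p^{2}}{16}$)
$y{\left(-7,-10 \right)} + 4 \cdot 110 = \left(-7 - 10 + \frac{25 \left(-10\right)^{2}}{16}\right) + 4 \cdot 110 = \left(-7 - 10 + \frac{25}{16} \cdot 100\right) + 440 = \left(-7 - 10 + \frac{625}{4}\right) + 440 = \frac{557}{4} + 440 = \frac{2317}{4}$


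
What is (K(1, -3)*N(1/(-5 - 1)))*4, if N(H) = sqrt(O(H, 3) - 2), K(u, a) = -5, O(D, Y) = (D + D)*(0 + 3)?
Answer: -20*I*sqrt(3) ≈ -34.641*I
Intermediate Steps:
O(D, Y) = 6*D (O(D, Y) = (2*D)*3 = 6*D)
N(H) = sqrt(-2 + 6*H) (N(H) = sqrt(6*H - 2) = sqrt(-2 + 6*H))
(K(1, -3)*N(1/(-5 - 1)))*4 = -5*sqrt(-2 + 6/(-5 - 1))*4 = -5*sqrt(-2 + 6/(-6))*4 = -5*sqrt(-2 + 6*(-1/6))*4 = -5*sqrt(-2 - 1)*4 = -5*I*sqrt(3)*4 = -20*I*sqrt(3)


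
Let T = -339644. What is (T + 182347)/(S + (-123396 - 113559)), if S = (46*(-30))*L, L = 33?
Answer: 157297/282495 ≈ 0.55681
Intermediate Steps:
S = -45540 (S = (46*(-30))*33 = -1380*33 = -45540)
(T + 182347)/(S + (-123396 - 113559)) = (-339644 + 182347)/(-45540 + (-123396 - 113559)) = -157297/(-45540 - 236955) = -157297/(-282495) = -157297*(-1/282495) = 157297/282495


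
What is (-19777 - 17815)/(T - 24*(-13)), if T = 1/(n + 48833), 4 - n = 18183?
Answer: -1152345168/9564049 ≈ -120.49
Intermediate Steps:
n = -18179 (n = 4 - 1*18183 = 4 - 18183 = -18179)
T = 1/30654 (T = 1/(-18179 + 48833) = 1/30654 ≈ 3.2622e-5)
(-19777 - 17815)/(T - 24*(-13)) = (-19777 - 17815)/(1/30654 - 24*(-13)) = -37592/(1/30654 + 312) = -37592/9564049/30654 = -37592*30654/9564049 = -1152345168/9564049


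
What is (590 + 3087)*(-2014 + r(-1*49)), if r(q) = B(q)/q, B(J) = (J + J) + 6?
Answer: -362530138/49 ≈ -7.3986e+6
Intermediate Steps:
B(J) = 6 + 2*J (B(J) = 2*J + 6 = 6 + 2*J)
r(q) = (6 + 2*q)/q
(590 + 3087)*(-2014 + r(-1*49)) = (590 + 3087)*(-2014 + (2 + 6/((-1*49)))) = 3677*(-2014 + (2 + 6/(-49))) = 3677*(-2014 + (2 + 6*(-1/49))) = 3677*(-2014 + (2 - 6/49)) = 3677*(-2014 + 92/49) = 3677*(-98594/49) = -362530138/49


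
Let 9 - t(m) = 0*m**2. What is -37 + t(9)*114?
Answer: 989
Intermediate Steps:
t(m) = 9 (t(m) = 9 - 0*m**2 = 9 - 1*0 = 9 + 0 = 9)
-37 + t(9)*114 = -37 + 9*114 = -37 + 1026 = 989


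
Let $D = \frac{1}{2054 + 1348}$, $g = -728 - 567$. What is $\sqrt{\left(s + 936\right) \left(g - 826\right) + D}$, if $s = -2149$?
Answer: $\frac{\sqrt{367608097374}}{378} \approx 1604.0$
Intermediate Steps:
$g = -1295$
$D = \frac{1}{3402} \approx 0.00029394$
$\sqrt{\left(s + 936\right) \left(g - 826\right) + D} = \sqrt{\left(-2149 + 936\right) \left(-1295 - 826\right) + \frac{1}{3402}} = \sqrt{\left(-1213\right) \left(-2121\right) + \frac{1}{3402}} = \sqrt{2572773 + \frac{1}{3402}} = \sqrt{\frac{8752573747}{3402}} = \frac{\sqrt{367608097374}}{378}$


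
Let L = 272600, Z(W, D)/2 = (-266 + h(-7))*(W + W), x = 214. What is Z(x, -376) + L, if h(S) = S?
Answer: 38912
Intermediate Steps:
Z(W, D) = -1092*W (Z(W, D) = 2*((-266 - 7)*(W + W)) = 2*(-546*W) = -1092*W)
Z(x, -376) + L = -1092*214 + 272600 = -233688 + 272600 = 38912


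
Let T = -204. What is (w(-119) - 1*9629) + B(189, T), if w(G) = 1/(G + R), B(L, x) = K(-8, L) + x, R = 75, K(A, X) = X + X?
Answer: -416021/44 ≈ -9455.0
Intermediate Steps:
K(A, X) = 2*X
B(L, x) = x + 2*L (B(L, x) = 2*L + x = x + 2*L)
w(G) = 1/(75 + G) (w(G) = 1/(G + 75) = 1/(75 + G))
(w(-119) - 1*9629) + B(189, T) = (1/(75 - 119) - 1*9629) + (-204 + 2*189) = (1/(-44) - 9629) + (-204 + 378) = (-1/44 - 9629) + 174 = -423677/44 + 174 = -416021/44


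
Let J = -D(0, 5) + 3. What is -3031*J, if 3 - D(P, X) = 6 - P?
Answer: -18186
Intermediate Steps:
D(P, X) = -3 + P (D(P, X) = 3 - (6 - P) = 3 + (-6 + P) = -3 + P)
J = 6 (J = -(-3 + 0) + 3 = -1*(-3) + 3 = 3 + 3 = 6)
-3031*J = -3031*6 = -18186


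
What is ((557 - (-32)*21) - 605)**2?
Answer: 389376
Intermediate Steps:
((557 - (-32)*21) - 605)**2 = ((557 - 1*(-672)) - 605)**2 = ((557 + 672) - 605)**2 = (1229 - 605)**2 = 624**2 = 389376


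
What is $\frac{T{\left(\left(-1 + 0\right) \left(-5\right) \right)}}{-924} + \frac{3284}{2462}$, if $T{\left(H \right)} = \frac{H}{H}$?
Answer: $\frac{1515977}{1137444} \approx 1.3328$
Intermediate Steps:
$T{\left(H \right)} = 1$
$\frac{T{\left(\left(-1 + 0\right) \left(-5\right) \right)}}{-924} + \frac{3284}{2462} = 1 \frac{1}{-924} + \frac{3284}{2462} = 1 \left(- \frac{1}{924}\right) + 3284 \cdot \frac{1}{2462} = - \frac{1}{924} + \frac{1642}{1231} = \frac{1515977}{1137444}$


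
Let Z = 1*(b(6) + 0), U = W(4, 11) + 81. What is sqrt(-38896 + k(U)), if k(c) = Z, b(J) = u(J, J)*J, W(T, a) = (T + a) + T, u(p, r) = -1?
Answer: I*sqrt(38902) ≈ 197.24*I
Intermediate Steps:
W(T, a) = a + 2*T
U = 100 (U = (11 + 2*4) + 81 = (11 + 8) + 81 = 19 + 81 = 100)
b(J) = -J
Z = -6 (Z = 1*(-1*6 + 0) = 1*(-6 + 0) = 1*(-6) = -6)
k(c) = -6
sqrt(-38896 + k(U)) = sqrt(-38896 - 6) = sqrt(-38902) = I*sqrt(38902)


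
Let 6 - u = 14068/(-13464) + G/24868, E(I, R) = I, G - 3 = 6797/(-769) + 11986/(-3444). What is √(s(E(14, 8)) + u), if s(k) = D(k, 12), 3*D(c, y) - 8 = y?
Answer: √129993490850074168064724746/3079016076444 ≈ 3.7030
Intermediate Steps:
G = -12340397/1324218 (G = 3 + (6797/(-769) + 11986/(-3444)) = 3 + (6797*(-1/769) + 11986*(-1/3444)) = 3 + (-6797/769 - 5993/1722) = 3 - 16313051/1324218 = -12340397/1324218 ≈ -9.3190)
D(c, y) = 8/3 + y/3
s(k) = 20/3 (s(k) = 8/3 + (⅓)*12 = 8/3 + 4 = 20/3)
u = 130154352946169/18474096458664 (u = 6 - (14068/(-13464) - 12340397/1324218/24868) = 6 - (14068*(-1/13464) - 12340397/1324218*1/24868) = 6 - (-3517/3366 - 12340397/32930653224) = 6 - 1*(-19309774194185/18474096458664) = 6 + 19309774194185/18474096458664 = 130154352946169/18474096458664 ≈ 7.0452)
√(s(E(14, 8)) + u) = √(20/3 + 130154352946169/18474096458664) = √(253314996003929/18474096458664) = √129993490850074168064724746/3079016076444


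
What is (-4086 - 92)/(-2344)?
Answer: 2089/1172 ≈ 1.7824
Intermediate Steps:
(-4086 - 92)/(-2344) = -4178*(-1/2344) = 2089/1172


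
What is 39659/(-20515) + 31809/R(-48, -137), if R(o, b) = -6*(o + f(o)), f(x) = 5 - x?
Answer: -43583427/41030 ≈ -1062.2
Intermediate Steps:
R(o, b) = -30 (R(o, b) = -6*(o + (5 - o)) = -6*5 = -30)
39659/(-20515) + 31809/R(-48, -137) = 39659/(-20515) + 31809/(-30) = 39659*(-1/20515) + 31809*(-1/30) = -39659/20515 - 10603/10 = -43583427/41030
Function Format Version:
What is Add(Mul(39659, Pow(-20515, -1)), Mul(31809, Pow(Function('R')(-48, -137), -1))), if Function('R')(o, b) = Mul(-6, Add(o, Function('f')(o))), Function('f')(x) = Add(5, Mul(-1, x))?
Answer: Rational(-43583427, 41030) ≈ -1062.2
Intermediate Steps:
Function('R')(o, b) = -30 (Function('R')(o, b) = Mul(-6, Add(o, Add(5, Mul(-1, o)))) = Mul(-6, 5) = -30)
Add(Mul(39659, Pow(-20515, -1)), Mul(31809, Pow(Function('R')(-48, -137), -1))) = Add(Mul(39659, Pow(-20515, -1)), Mul(31809, Pow(-30, -1))) = Add(Mul(39659, Rational(-1, 20515)), Mul(31809, Rational(-1, 30))) = Add(Rational(-39659, 20515), Rational(-10603, 10)) = Rational(-43583427, 41030)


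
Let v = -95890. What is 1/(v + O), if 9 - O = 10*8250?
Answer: -1/178381 ≈ -5.6060e-6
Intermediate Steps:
O = -82491 (O = 9 - 10*8250 = 9 - 1*82500 = 9 - 82500 = -82491)
1/(v + O) = 1/(-95890 - 82491) = 1/(-178381) = -1/178381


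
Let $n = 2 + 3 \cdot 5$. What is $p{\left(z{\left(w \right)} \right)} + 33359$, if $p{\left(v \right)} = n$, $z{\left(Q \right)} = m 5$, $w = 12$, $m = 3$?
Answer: $33376$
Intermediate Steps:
$z{\left(Q \right)} = 15$ ($z{\left(Q \right)} = 3 \cdot 5 = 15$)
$n = 17$ ($n = 2 + 15 = 17$)
$p{\left(v \right)} = 17$
$p{\left(z{\left(w \right)} \right)} + 33359 = 17 + 33359 = 33376$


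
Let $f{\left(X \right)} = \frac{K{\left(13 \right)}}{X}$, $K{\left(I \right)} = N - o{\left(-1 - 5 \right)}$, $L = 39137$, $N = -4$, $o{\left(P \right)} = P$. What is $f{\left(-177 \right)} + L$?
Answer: $\frac{6927247}{177} \approx 39137.0$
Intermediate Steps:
$K{\left(I \right)} = 2$ ($K{\left(I \right)} = -4 - \left(-1 - 5\right) = -4 - -6 = -4 + 6 = 2$)
$f{\left(X \right)} = \frac{2}{X}$
$f{\left(-177 \right)} + L = \frac{2}{-177} + 39137 = 2 \left(- \frac{1}{177}\right) + 39137 = - \frac{2}{177} + 39137 = \frac{6927247}{177}$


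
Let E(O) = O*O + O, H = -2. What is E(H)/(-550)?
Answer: -1/275 ≈ -0.0036364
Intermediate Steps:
E(O) = O + O² (E(O) = O² + O = O + O²)
E(H)/(-550) = -2*(1 - 2)/(-550) = -2*(-1)*(-1/550) = 2*(-1/550) = -1/275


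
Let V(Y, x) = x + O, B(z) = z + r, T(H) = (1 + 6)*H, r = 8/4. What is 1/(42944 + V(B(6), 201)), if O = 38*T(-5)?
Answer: 1/41815 ≈ 2.3915e-5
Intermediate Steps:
r = 2 (r = 8*(1/4) = 2)
T(H) = 7*H
B(z) = 2 + z (B(z) = z + 2 = 2 + z)
O = -1330 (O = 38*(7*(-5)) = 38*(-35) = -1330)
V(Y, x) = -1330 + x (V(Y, x) = x - 1330 = -1330 + x)
1/(42944 + V(B(6), 201)) = 1/(42944 + (-1330 + 201)) = 1/(42944 - 1129) = 1/41815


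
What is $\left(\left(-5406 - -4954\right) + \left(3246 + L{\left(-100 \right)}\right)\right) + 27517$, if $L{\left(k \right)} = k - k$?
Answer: $30311$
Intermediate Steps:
$L{\left(k \right)} = 0$
$\left(\left(-5406 - -4954\right) + \left(3246 + L{\left(-100 \right)}\right)\right) + 27517 = \left(\left(-5406 - -4954\right) + \left(3246 + 0\right)\right) + 27517 = \left(\left(-5406 + 4954\right) + 3246\right) + 27517 = \left(-452 + 3246\right) + 27517 = 2794 + 27517 = 30311$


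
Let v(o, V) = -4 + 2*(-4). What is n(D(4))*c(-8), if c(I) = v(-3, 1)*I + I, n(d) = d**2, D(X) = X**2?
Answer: 22528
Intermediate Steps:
v(o, V) = -12 (v(o, V) = -4 - 8 = -12)
c(I) = -11*I (c(I) = -12*I + I = -11*I)
n(D(4))*c(-8) = (4**2)**2*(-11*(-8)) = 16**2*88 = 256*88 = 22528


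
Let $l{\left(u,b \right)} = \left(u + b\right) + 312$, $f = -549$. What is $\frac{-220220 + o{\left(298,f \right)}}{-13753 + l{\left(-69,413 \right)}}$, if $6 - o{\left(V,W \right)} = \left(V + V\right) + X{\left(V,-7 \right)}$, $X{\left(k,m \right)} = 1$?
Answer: $\frac{220811}{13097} \approx 16.86$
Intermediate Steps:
$l{\left(u,b \right)} = 312 + b + u$ ($l{\left(u,b \right)} = \left(b + u\right) + 312 = 312 + b + u$)
$o{\left(V,W \right)} = 5 - 2 V$ ($o{\left(V,W \right)} = 6 - \left(\left(V + V\right) + 1\right) = 6 - \left(2 V + 1\right) = 6 - \left(1 + 2 V\right) = 5 - 2 V$)
$\frac{-220220 + o{\left(298,f \right)}}{-13753 + l{\left(-69,413 \right)}} = \frac{-220220 + \left(5 - 596\right)}{-13753 + \left(312 + 413 - 69\right)} = \frac{-220220 + \left(5 - 596\right)}{-13753 + 656} = \frac{-220220 - 591}{-13097} = \left(-220811\right) \left(- \frac{1}{13097}\right) = \frac{220811}{13097}$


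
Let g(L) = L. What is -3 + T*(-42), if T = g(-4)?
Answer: 165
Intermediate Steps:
T = -4
-3 + T*(-42) = -3 - 4*(-42) = -3 + 168 = 165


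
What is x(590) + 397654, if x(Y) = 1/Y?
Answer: 234615861/590 ≈ 3.9765e+5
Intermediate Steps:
x(590) + 397654 = 1/590 + 397654 = 234615861/590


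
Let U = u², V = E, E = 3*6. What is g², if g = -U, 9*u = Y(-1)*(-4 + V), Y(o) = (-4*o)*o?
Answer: 9834496/6561 ≈ 1498.9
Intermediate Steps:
E = 18
V = 18
Y(o) = -4*o²
u = -56/9 (u = ((-4*(-1)²)*(-4 + 18))/9 = (-4*1*14)/9 = (-4*14)/9 = (⅑)*(-56) = -56/9 ≈ -6.2222)
U = 3136/81 (U = (-56/9)² = 3136/81 ≈ 38.716)
g = -3136/81 (g = -1*3136/81 = -3136/81 ≈ -38.716)
g² = (-3136/81)² = 9834496/6561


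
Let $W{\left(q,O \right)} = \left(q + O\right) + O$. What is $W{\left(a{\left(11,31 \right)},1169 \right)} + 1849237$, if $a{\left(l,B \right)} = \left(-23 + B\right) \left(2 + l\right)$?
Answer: $1851679$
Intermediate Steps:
$W{\left(q,O \right)} = q + 2 O$ ($W{\left(q,O \right)} = \left(O + q\right) + O = q + 2 O$)
$W{\left(a{\left(11,31 \right)},1169 \right)} + 1849237 = \left(\left(-46 - 253 + 2 \cdot 31 + 31 \cdot 11\right) + 2 \cdot 1169\right) + 1849237 = \left(\left(-46 - 253 + 62 + 341\right) + 2338\right) + 1849237 = \left(104 + 2338\right) + 1849237 = 2442 + 1849237 = 1851679$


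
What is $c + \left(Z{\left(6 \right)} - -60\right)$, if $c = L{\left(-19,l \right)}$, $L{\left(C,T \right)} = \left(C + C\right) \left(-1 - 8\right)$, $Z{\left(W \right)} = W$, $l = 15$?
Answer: $408$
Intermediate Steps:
$L{\left(C,T \right)} = - 18 C$ ($L{\left(C,T \right)} = 2 C \left(-9\right) = - 18 C$)
$c = 342$ ($c = \left(-18\right) \left(-19\right) = 342$)
$c + \left(Z{\left(6 \right)} - -60\right) = 342 + \left(6 - -60\right) = 342 + \left(6 + 60\right) = 342 + 66 = 408$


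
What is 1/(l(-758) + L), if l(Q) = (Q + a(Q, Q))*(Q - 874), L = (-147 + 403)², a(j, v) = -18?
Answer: 1/1331968 ≈ 7.5077e-7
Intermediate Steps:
L = 65536 (L = 256² = 65536)
l(Q) = (-874 + Q)*(-18 + Q) (l(Q) = (Q - 18)*(Q - 874) = (-18 + Q)*(-874 + Q) = (-874 + Q)*(-18 + Q))
1/(l(-758) + L) = 1/((15732 + (-758)² - 892*(-758)) + 65536) = 1/((15732 + 574564 + 676136) + 65536) = 1/(1266432 + 65536) = 1/1331968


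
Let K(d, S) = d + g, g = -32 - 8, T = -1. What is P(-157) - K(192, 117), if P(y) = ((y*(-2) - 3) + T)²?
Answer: 95948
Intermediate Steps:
g = -40
P(y) = (-4 - 2*y)² (P(y) = ((y*(-2) - 3) - 1)² = ((-2*y - 3) - 1)² = ((-3 - 2*y) - 1)² = (-4 - 2*y)²)
K(d, S) = -40 + d (K(d, S) = d - 40 = -40 + d)
P(-157) - K(192, 117) = 4*(2 - 157)² - (-40 + 192) = 4*(-155)² - 1*152 = 4*24025 - 152 = 96100 - 152 = 95948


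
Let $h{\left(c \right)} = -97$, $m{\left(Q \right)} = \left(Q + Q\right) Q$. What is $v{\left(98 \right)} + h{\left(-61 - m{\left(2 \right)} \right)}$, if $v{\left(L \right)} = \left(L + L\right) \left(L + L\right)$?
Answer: $38319$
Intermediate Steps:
$m{\left(Q \right)} = 2 Q^{2}$ ($m{\left(Q \right)} = 2 Q Q = 2 Q^{2}$)
$v{\left(L \right)} = 4 L^{2}$ ($v{\left(L \right)} = 2 L 2 L = 4 L^{2}$)
$v{\left(98 \right)} + h{\left(-61 - m{\left(2 \right)} \right)} = 4 \cdot 98^{2} - 97 = 4 \cdot 9604 - 97 = 38416 - 97 = 38319$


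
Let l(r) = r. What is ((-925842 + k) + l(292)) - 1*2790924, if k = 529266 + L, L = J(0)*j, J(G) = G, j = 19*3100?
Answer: -3187208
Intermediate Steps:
j = 58900
L = 0 (L = 0*58900 = 0)
k = 529266 (k = 529266 + 0 = 529266)
((-925842 + k) + l(292)) - 1*2790924 = ((-925842 + 529266) + 292) - 1*2790924 = (-396576 + 292) - 2790924 = -396284 - 2790924 = -3187208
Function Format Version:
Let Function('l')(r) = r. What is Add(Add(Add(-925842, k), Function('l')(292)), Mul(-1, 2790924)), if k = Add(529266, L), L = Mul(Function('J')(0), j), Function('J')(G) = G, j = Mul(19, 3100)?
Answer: -3187208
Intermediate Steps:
j = 58900
L = 0 (L = Mul(0, 58900) = 0)
k = 529266 (k = Add(529266, 0) = 529266)
Add(Add(Add(-925842, k), Function('l')(292)), Mul(-1, 2790924)) = Add(Add(Add(-925842, 529266), 292), Mul(-1, 2790924)) = Add(Add(-396576, 292), -2790924) = Add(-396284, -2790924) = -3187208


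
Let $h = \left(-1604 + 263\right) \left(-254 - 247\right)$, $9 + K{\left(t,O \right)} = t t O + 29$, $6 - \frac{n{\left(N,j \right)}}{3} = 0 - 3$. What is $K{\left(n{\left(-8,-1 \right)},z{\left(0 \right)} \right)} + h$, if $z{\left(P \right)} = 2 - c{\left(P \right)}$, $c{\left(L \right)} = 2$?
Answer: $671861$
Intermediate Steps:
$n{\left(N,j \right)} = 27$ ($n{\left(N,j \right)} = 18 - 3 \left(0 - 3\right) = 18 - -9 = 18 + 9 = 27$)
$z{\left(P \right)} = 0$ ($z{\left(P \right)} = 2 - 2 = 0$)
$K{\left(t,O \right)} = 20 + O t^{2}$ ($K{\left(t,O \right)} = -9 + \left(t t O + 29\right) = -9 + \left(t^{2} O + 29\right) = -9 + \left(O t^{2} + 29\right) = -9 + \left(29 + O t^{2}\right) = 20 + O t^{2}$)
$h = 671841$ ($h = \left(-1341\right) \left(-501\right) = 671841$)
$K{\left(n{\left(-8,-1 \right)},z{\left(0 \right)} \right)} + h = \left(20 + 0 \cdot 27^{2}\right) + 671841 = \left(20 + 0 \cdot 729\right) + 671841 = \left(20 + 0\right) + 671841 = 20 + 671841 = 671861$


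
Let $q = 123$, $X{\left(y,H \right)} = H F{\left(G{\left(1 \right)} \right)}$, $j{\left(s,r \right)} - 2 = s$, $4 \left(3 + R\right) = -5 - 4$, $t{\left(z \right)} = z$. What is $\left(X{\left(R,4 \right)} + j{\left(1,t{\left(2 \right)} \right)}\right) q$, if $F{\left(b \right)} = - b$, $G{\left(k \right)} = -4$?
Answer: $2337$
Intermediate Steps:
$R = - \frac{21}{4}$ ($R = -3 + \frac{-5 - 4}{4} = -3 + \frac{1}{4} \left(-9\right) = -3 - \frac{9}{4} = - \frac{21}{4} \approx -5.25$)
$j{\left(s,r \right)} = 2 + s$
$X{\left(y,H \right)} = 4 H$ ($X{\left(y,H \right)} = H \left(\left(-1\right) \left(-4\right)\right) = H 4 = 4 H$)
$\left(X{\left(R,4 \right)} + j{\left(1,t{\left(2 \right)} \right)}\right) q = \left(4 \cdot 4 + \left(2 + 1\right)\right) 123 = \left(16 + 3\right) 123 = 19 \cdot 123 = 2337$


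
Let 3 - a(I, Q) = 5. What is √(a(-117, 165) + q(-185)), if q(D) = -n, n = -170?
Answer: 2*√42 ≈ 12.961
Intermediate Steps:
q(D) = 170 (q(D) = -1*(-170) = 170)
a(I, Q) = -2 (a(I, Q) = 3 - 1*5 = 3 - 5 = -2)
√(a(-117, 165) + q(-185)) = √(-2 + 170) = √168 = 2*√42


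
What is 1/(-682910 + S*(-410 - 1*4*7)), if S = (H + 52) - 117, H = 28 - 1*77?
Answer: -1/632978 ≈ -1.5798e-6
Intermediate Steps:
H = -49 (H = 28 - 77 = -49)
S = -114 (S = (-49 + 52) - 117 = 3 - 117 = -114)
1/(-682910 + S*(-410 - 1*4*7)) = 1/(-682910 - 114*(-410 - 1*4*7)) = 1/(-682910 - 114*(-410 - 4*7)) = 1/(-682910 - 114*(-410 - 28)) = 1/(-682910 - 114*(-438)) = 1/(-682910 + 49932) = 1/(-632978) = -1/632978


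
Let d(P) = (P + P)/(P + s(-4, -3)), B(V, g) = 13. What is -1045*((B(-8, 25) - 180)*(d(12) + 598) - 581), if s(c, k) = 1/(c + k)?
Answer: 8741589065/83 ≈ 1.0532e+8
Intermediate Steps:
d(P) = 2*P/(-⅐ + P) (d(P) = (P + P)/(P + 1/(-4 - 3)) = (2*P)/(P + 1/(-7)) = (2*P)/(P - ⅐) = (2*P)/(-⅐ + P) = 2*P/(-⅐ + P))
-1045*((B(-8, 25) - 180)*(d(12) + 598) - 581) = -1045*((13 - 180)*(14*12/(-1 + 7*12) + 598) - 581) = -1045*(-167*(14*12/(-1 + 84) + 598) - 581) = -1045*(-167*(14*12/83 + 598) - 581) = -1045*(-167*(14*12*(1/83) + 598) - 581) = -1045*(-167*(168/83 + 598) - 581) = -1045*(-167*49802/83 - 581) = -1045*(-8316934/83 - 581) = -1045*(-8365157/83) = 8741589065/83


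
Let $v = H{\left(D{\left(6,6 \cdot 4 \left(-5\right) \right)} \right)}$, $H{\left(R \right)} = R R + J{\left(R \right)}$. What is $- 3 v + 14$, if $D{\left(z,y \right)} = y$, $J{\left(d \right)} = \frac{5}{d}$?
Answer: $- \frac{345487}{8} \approx -43186.0$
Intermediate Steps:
$H{\left(R \right)} = R^{2} + \frac{5}{R}$ ($H{\left(R \right)} = R R + \frac{5}{R} = R^{2} + \frac{5}{R}$)
$v = \frac{345599}{24}$ ($v = \frac{5 + \left(6 \cdot 4 \left(-5\right)\right)^{3}}{6 \cdot 4 \left(-5\right)} = \frac{5 + \left(24 \left(-5\right)\right)^{3}}{24 \left(-5\right)} = \frac{5 + \left(-120\right)^{3}}{-120} = - \frac{5 - 1728000}{120} = \left(- \frac{1}{120}\right) \left(-1727995\right) = \frac{345599}{24} \approx 14400.0$)
$- 3 v + 14 = \left(-3\right) \frac{345599}{24} + 14 = - \frac{345599}{8} + 14 = - \frac{345487}{8}$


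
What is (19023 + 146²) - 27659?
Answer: 12680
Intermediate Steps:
(19023 + 146²) - 27659 = (19023 + 21316) - 27659 = 40339 - 27659 = 12680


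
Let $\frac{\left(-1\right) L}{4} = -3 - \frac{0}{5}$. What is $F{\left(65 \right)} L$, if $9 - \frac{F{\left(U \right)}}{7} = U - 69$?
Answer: $1092$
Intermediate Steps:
$F{\left(U \right)} = 546 - 7 U$ ($F{\left(U \right)} = 63 - 7 \left(U - 69\right) = 63 - 7 \left(-69 + U\right) = 63 - \left(-483 + 7 U\right) = 546 - 7 U$)
$L = 12$ ($L = - 4 \left(-3 - \frac{0}{5}\right) = - 4 \left(-3 - 0 \cdot \frac{1}{5}\right) = - 4 \left(-3 - 0\right) = - 4 \left(-3 + 0\right) = \left(-4\right) \left(-3\right) = 12$)
$F{\left(65 \right)} L = \left(546 - 455\right) 12 = 91 \cdot 12 = 1092$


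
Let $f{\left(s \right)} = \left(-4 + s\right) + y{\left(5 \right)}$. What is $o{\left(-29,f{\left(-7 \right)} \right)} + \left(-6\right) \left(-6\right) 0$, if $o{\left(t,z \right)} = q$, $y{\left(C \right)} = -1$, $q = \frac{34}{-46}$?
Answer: $- \frac{17}{23} \approx -0.73913$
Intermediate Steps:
$q = - \frac{17}{23}$ ($q = 34 \left(- \frac{1}{46}\right) = - \frac{17}{23} \approx -0.73913$)
$f{\left(s \right)} = -5 + s$ ($f{\left(s \right)} = \left(-4 + s\right) - 1 = -5 + s$)
$o{\left(t,z \right)} = - \frac{17}{23}$
$o{\left(-29,f{\left(-7 \right)} \right)} + \left(-6\right) \left(-6\right) 0 = - \frac{17}{23} + \left(-6\right) \left(-6\right) 0 = - \frac{17}{23} + 36 \cdot 0 = - \frac{17}{23} + 0 = - \frac{17}{23}$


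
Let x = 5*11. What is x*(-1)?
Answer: -55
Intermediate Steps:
x = 55
x*(-1) = 55*(-1) = -55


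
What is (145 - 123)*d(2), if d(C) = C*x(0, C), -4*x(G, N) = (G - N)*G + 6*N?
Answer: -132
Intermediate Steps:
x(G, N) = -3*N/2 - G*(G - N)/4 (x(G, N) = -((G - N)*G + 6*N)/4 = -(G*(G - N) + 6*N)/4 = -(6*N + G*(G - N))/4 = -3*N/2 - G*(G - N)/4)
d(C) = -3*C²/2 (d(C) = C*(-3*C/2 - ¼*0² + (¼)*0*C) = C*(-3*C/2 - ¼*0 + 0) = C*(-3*C/2 + 0 + 0) = C*(-3*C/2) = -3*C²/2)
(145 - 123)*d(2) = (145 - 123)*(-3/2*2²) = 22*(-3/2*4) = 22*(-6) = -132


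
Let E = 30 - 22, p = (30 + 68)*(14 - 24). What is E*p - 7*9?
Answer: -7903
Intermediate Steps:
p = -980 (p = 98*(-10) = -980)
E = 8
E*p - 7*9 = 8*(-980) - 7*9 = -7840 - 63 = -7903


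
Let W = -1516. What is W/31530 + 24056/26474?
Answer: 5793154/6731655 ≈ 0.86058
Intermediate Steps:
W/31530 + 24056/26474 = -1516/31530 + 24056/26474 = -1516*1/31530 + 24056*(1/26474) = -758/15765 + 388/427 = 5793154/6731655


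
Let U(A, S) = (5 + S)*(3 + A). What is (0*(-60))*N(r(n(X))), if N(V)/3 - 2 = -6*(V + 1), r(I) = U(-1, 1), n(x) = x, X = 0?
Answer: 0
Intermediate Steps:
U(A, S) = (3 + A)*(5 + S)
r(I) = 12 (r(I) = 15 + 3*1 + 5*(-1) - 1*1 = 15 + 3 - 5 - 1 = 12)
N(V) = -12 - 18*V (N(V) = 6 + 3*(-6*(V + 1)) = 6 + 3*(-6*(1 + V)) = 6 + 3*(-6 - 6*V) = 6 + (-18 - 18*V) = -12 - 18*V)
(0*(-60))*N(r(n(X))) = (0*(-60))*(-12 - 18*12) = 0*(-12 - 216) = 0*(-228) = 0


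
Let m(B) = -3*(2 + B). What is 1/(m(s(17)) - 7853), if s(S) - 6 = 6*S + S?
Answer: -1/8234 ≈ -0.00012145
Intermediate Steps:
s(S) = 6 + 7*S (s(S) = 6 + (6*S + S) = 6 + 7*S)
m(B) = -6 - 3*B
1/(m(s(17)) - 7853) = 1/((-6 - 3*(6 + 7*17)) - 7853) = 1/((-6 - 3*(6 + 119)) - 7853) = 1/((-6 - 3*125) - 7853) = 1/((-6 - 375) - 7853) = 1/(-381 - 7853) = 1/(-8234) = -1/8234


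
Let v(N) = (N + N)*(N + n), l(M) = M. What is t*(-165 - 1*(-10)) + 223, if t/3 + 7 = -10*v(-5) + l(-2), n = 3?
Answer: 97408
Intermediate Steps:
v(N) = 2*N*(3 + N) (v(N) = (N + N)*(N + 3) = (2*N)*(3 + N) = 2*N*(3 + N))
t = -627 (t = -21 + 3*(-20*(-5)*(3 - 5) - 2) = -21 + 3*(-20*(-5)*(-2) - 2) = -21 + 3*(-10*20 - 2) = -21 + 3*(-200 - 2) = -21 + 3*(-202) = -21 - 606 = -627)
t*(-165 - 1*(-10)) + 223 = -627*(-165 - 1*(-10)) + 223 = -627*(-165 + 10) + 223 = -627*(-155) + 223 = 97185 + 223 = 97408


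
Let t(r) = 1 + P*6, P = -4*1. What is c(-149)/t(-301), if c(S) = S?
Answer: 149/23 ≈ 6.4783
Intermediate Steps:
P = -4
t(r) = -23 (t(r) = 1 - 4*6 = 1 - 24 = -23)
c(-149)/t(-301) = -149/(-23) = -149*(-1/23) = 149/23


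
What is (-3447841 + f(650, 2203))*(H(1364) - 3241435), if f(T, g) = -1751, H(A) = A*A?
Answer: 4763676126888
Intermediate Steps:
H(A) = A²
(-3447841 + f(650, 2203))*(H(1364) - 3241435) = (-3447841 - 1751)*(1364² - 3241435) = -3449592*(1860496 - 3241435) = -3449592*(-1380939) = 4763676126888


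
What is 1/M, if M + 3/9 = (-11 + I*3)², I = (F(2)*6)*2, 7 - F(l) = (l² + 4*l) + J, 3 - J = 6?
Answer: 3/20666 ≈ 0.00014517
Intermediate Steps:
J = -3 (J = 3 - 1*6 = 3 - 6 = -3)
F(l) = 10 - l² - 4*l (F(l) = 7 - ((l² + 4*l) - 3) = 7 - (-3 + l² + 4*l) = 7 + (3 - l² - 4*l) = 10 - l² - 4*l)
I = -24 (I = ((10 - 1*2² - 4*2)*6)*2 = ((10 - 1*4 - 8)*6)*2 = ((10 - 4 - 8)*6)*2 = -2*6*2 = -12*2 = -24)
M = 20666/3 (M = -⅓ + (-11 - 24*3)² = -⅓ + (-11 - 72)² = -⅓ + (-83)² = -⅓ + 6889 = 20666/3 ≈ 6888.7)
1/M = 1/(20666/3) = 3/20666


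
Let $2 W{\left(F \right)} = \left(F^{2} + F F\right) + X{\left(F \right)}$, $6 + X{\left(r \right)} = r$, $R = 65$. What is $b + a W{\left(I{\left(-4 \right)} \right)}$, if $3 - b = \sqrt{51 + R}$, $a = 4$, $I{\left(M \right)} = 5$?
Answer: $101 - 2 \sqrt{29} \approx 90.23$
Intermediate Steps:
$X{\left(r \right)} = -6 + r$
$W{\left(F \right)} = -3 + F^{2} + \frac{F}{2}$ ($W{\left(F \right)} = \frac{\left(F^{2} + F F\right) + \left(-6 + F\right)}{2} = \frac{\left(F^{2} + F^{2}\right) + \left(-6 + F\right)}{2} = \frac{2 F^{2} + \left(-6 + F\right)}{2} = \frac{-6 + F + 2 F^{2}}{2} = -3 + F^{2} + \frac{F}{2}$)
$b = 3 - 2 \sqrt{29}$ ($b = 3 - \sqrt{51 + 65} = 3 - \sqrt{116} = 3 - 2 \sqrt{29} \approx -7.7703$)
$b + a W{\left(I{\left(-4 \right)} \right)} = \left(3 - 2 \sqrt{29}\right) + 4 \left(-3 + 5^{2} + \frac{1}{2} \cdot 5\right) = \left(3 - 2 \sqrt{29}\right) + 4 \left(-3 + 25 + \frac{5}{2}\right) = \left(3 - 2 \sqrt{29}\right) + 4 \cdot \frac{49}{2} = \left(3 - 2 \sqrt{29}\right) + 98 = 101 - 2 \sqrt{29}$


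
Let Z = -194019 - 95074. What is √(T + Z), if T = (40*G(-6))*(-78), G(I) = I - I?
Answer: I*√289093 ≈ 537.67*I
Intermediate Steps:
G(I) = 0
Z = -289093
T = 0 (T = (40*0)*(-78) = 0*(-78) = 0)
√(T + Z) = √(0 - 289093) = √(-289093) = I*√289093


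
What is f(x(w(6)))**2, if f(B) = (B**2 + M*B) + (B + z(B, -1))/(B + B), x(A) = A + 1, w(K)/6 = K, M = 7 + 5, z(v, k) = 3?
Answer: 4502544201/1369 ≈ 3.2889e+6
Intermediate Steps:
M = 12
w(K) = 6*K
x(A) = 1 + A
f(B) = B**2 + 12*B + (3 + B)/(2*B) (f(B) = (B**2 + 12*B) + (B + 3)/(B + B) = (B**2 + 12*B) + (3 + B)/((2*B)) = (B**2 + 12*B) + (3 + B)*(1/(2*B)) = (B**2 + 12*B) + (3 + B)/(2*B) = B**2 + 12*B + (3 + B)/(2*B))
f(x(w(6)))**2 = (1/2 + (1 + 6*6)**2 + 12*(1 + 6*6) + 3/(2*(1 + 6*6)))**2 = (1/2 + (1 + 36)**2 + 12*(1 + 36) + 3/(2*(1 + 36)))**2 = (1/2 + 37**2 + 12*37 + (3/2)/37)**2 = (1/2 + 1369 + 444 + (3/2)*(1/37))**2 = (1/2 + 1369 + 444 + 3/74)**2 = (67101/37)**2 = 4502544201/1369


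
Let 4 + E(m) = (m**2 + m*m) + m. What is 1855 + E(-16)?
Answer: 2347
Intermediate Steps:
E(m) = -4 + m + 2*m**2 (E(m) = -4 + ((m**2 + m*m) + m) = -4 + ((m**2 + m**2) + m) = -4 + (2*m**2 + m) = -4 + (m + 2*m**2) = -4 + m + 2*m**2)
1855 + E(-16) = 1855 + (-4 - 16 + 2*(-16)**2) = 1855 + (-4 - 16 + 2*256) = 1855 + (-4 - 16 + 512) = 1855 + 492 = 2347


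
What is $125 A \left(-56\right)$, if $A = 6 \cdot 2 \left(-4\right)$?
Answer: $336000$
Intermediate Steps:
$A = -48$ ($A = 6 \left(-8\right) = -48$)
$125 A \left(-56\right) = 125 \left(-48\right) \left(-56\right) = \left(-6000\right) \left(-56\right) = 336000$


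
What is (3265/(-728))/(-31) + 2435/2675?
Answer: 12737391/12073880 ≈ 1.0550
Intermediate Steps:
(3265/(-728))/(-31) + 2435/2675 = (3265*(-1/728))*(-1/31) + 2435*(1/2675) = -3265/728*(-1/31) + 487/535 = 3265/22568 + 487/535 = 12737391/12073880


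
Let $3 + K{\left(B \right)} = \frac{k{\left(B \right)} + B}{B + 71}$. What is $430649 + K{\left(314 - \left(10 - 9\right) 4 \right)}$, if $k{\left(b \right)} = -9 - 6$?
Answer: $\frac{164076421}{381} \approx 4.3065 \cdot 10^{5}$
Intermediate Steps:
$k{\left(b \right)} = -15$ ($k{\left(b \right)} = -9 - 6 = -15$)
$K{\left(B \right)} = -3 + \frac{-15 + B}{71 + B}$ ($K{\left(B \right)} = -3 + \frac{-15 + B}{B + 71} = -3 + \frac{-15 + B}{71 + B}$)
$430649 + K{\left(314 - \left(10 - 9\right) 4 \right)} = 430649 + \frac{2 \left(-114 - \left(314 - \left(10 - 9\right) 4\right)\right)}{71 + \left(314 - \left(10 - 9\right) 4\right)} = 430649 + \frac{2 \left(-114 - \left(314 - 1 \cdot 4\right)\right)}{71 + \left(314 - 1 \cdot 4\right)} = 430649 + \frac{2 \left(-114 - \left(314 - 4\right)\right)}{71 + \left(314 - 4\right)} = 430649 + \frac{2 \left(-114 - 310\right)}{71 + 310} = 430649 + \frac{2 \left(-114 - 310\right)}{381} = 430649 + 2 \cdot \frac{1}{381} \left(-424\right) = 430649 - \frac{848}{381} = \frac{164076421}{381}$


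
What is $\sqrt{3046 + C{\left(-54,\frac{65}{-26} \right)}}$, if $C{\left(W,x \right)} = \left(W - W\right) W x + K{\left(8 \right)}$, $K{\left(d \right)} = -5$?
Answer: $\sqrt{3041} \approx 55.145$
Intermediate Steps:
$C{\left(W,x \right)} = -5$ ($C{\left(W,x \right)} = \left(W - W\right) W x - 5 = 0 W x - 5 = 0 x - 5 = 0 - 5 = -5$)
$\sqrt{3046 + C{\left(-54,\frac{65}{-26} \right)}} = \sqrt{3046 - 5} = \sqrt{3041}$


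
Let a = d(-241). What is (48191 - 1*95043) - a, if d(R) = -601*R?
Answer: -191693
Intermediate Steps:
a = 144841 (a = -601*(-241) = 144841)
(48191 - 1*95043) - a = (48191 - 1*95043) - 1*144841 = (48191 - 95043) - 144841 = -46852 - 144841 = -191693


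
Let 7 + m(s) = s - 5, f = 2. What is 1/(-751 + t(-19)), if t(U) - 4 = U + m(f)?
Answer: -1/776 ≈ -0.0012887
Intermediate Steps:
m(s) = -12 + s (m(s) = -7 + (s - 5) = -7 + (-5 + s) = -12 + s)
t(U) = -6 + U (t(U) = 4 + (U + (-12 + 2)) = 4 + (U - 10) = 4 + (-10 + U) = -6 + U)
1/(-751 + t(-19)) = 1/(-751 + (-6 - 19)) = 1/(-751 - 25) = 1/(-776) = -1/776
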